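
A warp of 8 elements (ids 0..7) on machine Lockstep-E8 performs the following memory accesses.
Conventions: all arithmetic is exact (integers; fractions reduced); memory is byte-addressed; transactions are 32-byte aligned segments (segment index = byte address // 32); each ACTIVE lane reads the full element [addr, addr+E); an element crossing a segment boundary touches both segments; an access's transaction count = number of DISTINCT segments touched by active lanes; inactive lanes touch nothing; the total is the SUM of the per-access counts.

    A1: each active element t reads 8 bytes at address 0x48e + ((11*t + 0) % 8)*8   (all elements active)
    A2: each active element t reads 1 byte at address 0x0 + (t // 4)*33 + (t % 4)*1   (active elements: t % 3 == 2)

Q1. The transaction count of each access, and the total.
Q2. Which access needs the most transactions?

A1: 3 transactions
A2: 2 transactions

Answer: 3,2; total 5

Answer: A1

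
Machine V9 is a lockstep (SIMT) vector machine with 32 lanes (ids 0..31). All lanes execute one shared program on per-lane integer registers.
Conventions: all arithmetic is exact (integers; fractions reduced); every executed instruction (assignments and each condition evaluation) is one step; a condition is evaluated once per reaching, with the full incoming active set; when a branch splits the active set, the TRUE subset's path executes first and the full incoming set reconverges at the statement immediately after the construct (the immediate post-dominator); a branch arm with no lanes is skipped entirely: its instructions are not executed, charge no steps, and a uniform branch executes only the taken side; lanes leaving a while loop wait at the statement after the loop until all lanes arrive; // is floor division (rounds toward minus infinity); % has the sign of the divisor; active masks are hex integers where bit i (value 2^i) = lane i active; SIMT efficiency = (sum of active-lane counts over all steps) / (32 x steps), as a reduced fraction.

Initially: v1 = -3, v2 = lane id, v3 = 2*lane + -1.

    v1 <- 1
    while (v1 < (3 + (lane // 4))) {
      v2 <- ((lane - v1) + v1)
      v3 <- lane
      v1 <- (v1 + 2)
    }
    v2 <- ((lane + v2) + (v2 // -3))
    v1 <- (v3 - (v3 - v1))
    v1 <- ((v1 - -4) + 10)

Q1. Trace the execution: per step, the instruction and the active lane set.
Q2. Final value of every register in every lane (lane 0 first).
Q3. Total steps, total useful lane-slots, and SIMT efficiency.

step 0: v1 <- 1                      0xffffffff
step 1: eval (v1 < (3 + (lane // 4))) 0xffffffff
step 2: v2 <- ((lane - v1) + v1)     0xffffffff
step 3: v3 <- lane                   0xffffffff
step 4: v1 <- (v1 + 2)               0xffffffff
step 5: eval (v1 < (3 + (lane // 4))) 0xffffffff
step 6: v2 <- ((lane - v1) + v1)     0xfffffff0
step 7: v3 <- lane                   0xfffffff0
step 8: v1 <- (v1 + 2)               0xfffffff0
step 9: eval (v1 < (3 + (lane // 4))) 0xfffffff0
step 10: v2 <- ((lane - v1) + v1)     0xfffff000
step 11: v3 <- lane                   0xfffff000
step 12: v1 <- (v1 + 2)               0xfffff000
step 13: eval (v1 < (3 + (lane // 4))) 0xfffff000
step 14: v2 <- ((lane - v1) + v1)     0xfff00000
step 15: v3 <- lane                   0xfff00000
step 16: v1 <- (v1 + 2)               0xfff00000
step 17: eval (v1 < (3 + (lane // 4))) 0xfff00000
step 18: v2 <- ((lane - v1) + v1)     0xf0000000
step 19: v3 <- lane                   0xf0000000
step 20: v1 <- (v1 + 2)               0xf0000000
step 21: eval (v1 < (3 + (lane // 4))) 0xf0000000
step 22: v2 <- ((lane + v2) + (v2 // -3)) 0xffffffff
step 23: v1 <- (v3 - (v3 - v1))       0xffffffff
step 24: v1 <- ((v1 - -4) + 10)       0xffffffff

Answer: 25 steps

v1: 17,17,17,17,19,19,19,19,19,19,19,19,21,21,21,21,21,21,21,21,23,23,23,23,23,23,23,23,25,25,25,25
v2: 0,1,3,5,6,8,10,11,13,15,16,18,20,21,23,25,26,28,30,31,33,35,36,38,40,41,43,45,46,48,50,51
v3: 0,1,2,3,4,5,6,7,8,9,10,11,12,13,14,15,16,17,18,19,20,21,22,23,24,25,26,27,28,29,30,31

steps = 25; useful = 544; efficiency = 544/800 = 17/25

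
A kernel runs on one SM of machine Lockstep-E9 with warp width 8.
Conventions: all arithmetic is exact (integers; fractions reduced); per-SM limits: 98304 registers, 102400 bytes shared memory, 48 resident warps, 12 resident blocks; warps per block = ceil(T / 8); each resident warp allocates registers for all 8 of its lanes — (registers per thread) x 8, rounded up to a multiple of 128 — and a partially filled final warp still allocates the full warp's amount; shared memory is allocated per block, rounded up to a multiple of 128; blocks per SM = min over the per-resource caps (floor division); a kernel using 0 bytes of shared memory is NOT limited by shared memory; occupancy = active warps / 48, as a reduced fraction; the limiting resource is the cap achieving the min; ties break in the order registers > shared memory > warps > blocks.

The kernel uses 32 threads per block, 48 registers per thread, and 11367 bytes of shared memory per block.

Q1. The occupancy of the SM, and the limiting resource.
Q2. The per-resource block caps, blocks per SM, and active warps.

Answer: occupancy 2/3, limited by shared memory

registers: 64 blocks
shared memory: 8 blocks
warps: 12 blocks
blocks: 12 blocks

Answer: 8 blocks, 32 active warps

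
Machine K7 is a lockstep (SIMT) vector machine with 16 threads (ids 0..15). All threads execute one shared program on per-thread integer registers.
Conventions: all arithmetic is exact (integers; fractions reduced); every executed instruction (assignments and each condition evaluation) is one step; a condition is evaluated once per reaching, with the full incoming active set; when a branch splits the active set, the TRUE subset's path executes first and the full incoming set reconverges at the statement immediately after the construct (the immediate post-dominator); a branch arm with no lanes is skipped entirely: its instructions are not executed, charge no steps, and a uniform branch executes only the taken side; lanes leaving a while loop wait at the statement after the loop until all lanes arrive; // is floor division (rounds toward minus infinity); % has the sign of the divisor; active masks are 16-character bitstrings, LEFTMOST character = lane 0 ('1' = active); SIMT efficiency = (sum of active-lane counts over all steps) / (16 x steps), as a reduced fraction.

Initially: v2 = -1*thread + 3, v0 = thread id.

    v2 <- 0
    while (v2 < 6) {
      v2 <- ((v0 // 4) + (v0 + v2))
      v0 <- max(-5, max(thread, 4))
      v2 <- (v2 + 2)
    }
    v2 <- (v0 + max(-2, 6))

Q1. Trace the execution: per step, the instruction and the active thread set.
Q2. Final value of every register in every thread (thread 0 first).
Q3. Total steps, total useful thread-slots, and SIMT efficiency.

step 0: v2 <- 0                      1111111111111111
step 1: eval (v2 < 6)                1111111111111111
step 2: v2 <- ((v0 // 4) + (v0 + v2)) 1111111111111111
step 3: v0 <- max(-5, max(thread, 4)) 1111111111111111
step 4: v2 <- (v2 + 2)               1111111111111111
step 5: eval (v2 < 6)                1111111111111111
step 6: v2 <- ((v0 // 4) + (v0 + v2)) 1111000000000000
step 7: v0 <- max(-5, max(thread, 4)) 1111000000000000
step 8: v2 <- (v2 + 2)               1111000000000000
step 9: eval (v2 < 6)                1111000000000000
step 10: v2 <- (v0 + max(-2, 6))      1111111111111111

Answer: 11 steps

v2: 10,10,10,10,10,11,12,13,14,15,16,17,18,19,20,21
v0: 4,4,4,4,4,5,6,7,8,9,10,11,12,13,14,15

steps = 11; useful = 128; efficiency = 128/176 = 8/11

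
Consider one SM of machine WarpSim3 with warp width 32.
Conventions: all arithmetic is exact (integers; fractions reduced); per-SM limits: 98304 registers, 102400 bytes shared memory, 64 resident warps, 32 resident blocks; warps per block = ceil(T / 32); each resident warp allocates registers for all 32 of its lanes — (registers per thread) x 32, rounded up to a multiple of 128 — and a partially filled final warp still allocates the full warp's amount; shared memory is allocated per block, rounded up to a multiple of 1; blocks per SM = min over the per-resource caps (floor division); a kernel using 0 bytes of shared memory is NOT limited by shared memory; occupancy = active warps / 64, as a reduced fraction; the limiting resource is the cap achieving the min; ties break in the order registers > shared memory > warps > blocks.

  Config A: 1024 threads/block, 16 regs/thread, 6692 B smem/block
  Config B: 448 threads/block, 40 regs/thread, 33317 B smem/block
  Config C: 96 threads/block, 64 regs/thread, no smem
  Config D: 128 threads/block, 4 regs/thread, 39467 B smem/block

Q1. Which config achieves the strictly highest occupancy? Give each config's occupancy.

occupancies: A 1, B 21/32, C 3/4, D 1/8

Answer: A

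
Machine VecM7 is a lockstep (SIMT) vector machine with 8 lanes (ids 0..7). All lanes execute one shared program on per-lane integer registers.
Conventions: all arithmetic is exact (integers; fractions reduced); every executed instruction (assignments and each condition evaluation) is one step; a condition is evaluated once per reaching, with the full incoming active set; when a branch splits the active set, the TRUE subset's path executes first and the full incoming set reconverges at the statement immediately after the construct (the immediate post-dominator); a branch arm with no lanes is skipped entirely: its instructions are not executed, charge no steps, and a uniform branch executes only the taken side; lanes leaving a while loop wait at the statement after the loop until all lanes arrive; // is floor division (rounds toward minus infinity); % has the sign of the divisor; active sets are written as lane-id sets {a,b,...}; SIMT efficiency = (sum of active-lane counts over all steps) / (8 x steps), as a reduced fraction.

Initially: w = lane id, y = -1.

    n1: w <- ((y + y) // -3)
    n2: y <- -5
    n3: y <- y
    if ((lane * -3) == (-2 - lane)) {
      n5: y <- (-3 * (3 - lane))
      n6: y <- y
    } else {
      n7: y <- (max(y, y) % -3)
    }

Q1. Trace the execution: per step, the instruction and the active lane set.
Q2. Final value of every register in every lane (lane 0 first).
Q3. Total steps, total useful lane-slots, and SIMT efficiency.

step 0: w <- ((y + y) // -3)         {0,1,2,3,4,5,6,7}
step 1: y <- -5                      {0,1,2,3,4,5,6,7}
step 2: y <- y                       {0,1,2,3,4,5,6,7}
step 3: eval ((lane * -3) == (-2 - lane)) {0,1,2,3,4,5,6,7}
step 4: y <- (-3 * (3 - lane))       {1}
step 5: y <- y                       {1}
step 6: y <- (max(y, y) % -3)        {0,2,3,4,5,6,7}

Answer: 7 steps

w: 0,0,0,0,0,0,0,0
y: -2,-6,-2,-2,-2,-2,-2,-2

steps = 7; useful = 41; efficiency = 41/56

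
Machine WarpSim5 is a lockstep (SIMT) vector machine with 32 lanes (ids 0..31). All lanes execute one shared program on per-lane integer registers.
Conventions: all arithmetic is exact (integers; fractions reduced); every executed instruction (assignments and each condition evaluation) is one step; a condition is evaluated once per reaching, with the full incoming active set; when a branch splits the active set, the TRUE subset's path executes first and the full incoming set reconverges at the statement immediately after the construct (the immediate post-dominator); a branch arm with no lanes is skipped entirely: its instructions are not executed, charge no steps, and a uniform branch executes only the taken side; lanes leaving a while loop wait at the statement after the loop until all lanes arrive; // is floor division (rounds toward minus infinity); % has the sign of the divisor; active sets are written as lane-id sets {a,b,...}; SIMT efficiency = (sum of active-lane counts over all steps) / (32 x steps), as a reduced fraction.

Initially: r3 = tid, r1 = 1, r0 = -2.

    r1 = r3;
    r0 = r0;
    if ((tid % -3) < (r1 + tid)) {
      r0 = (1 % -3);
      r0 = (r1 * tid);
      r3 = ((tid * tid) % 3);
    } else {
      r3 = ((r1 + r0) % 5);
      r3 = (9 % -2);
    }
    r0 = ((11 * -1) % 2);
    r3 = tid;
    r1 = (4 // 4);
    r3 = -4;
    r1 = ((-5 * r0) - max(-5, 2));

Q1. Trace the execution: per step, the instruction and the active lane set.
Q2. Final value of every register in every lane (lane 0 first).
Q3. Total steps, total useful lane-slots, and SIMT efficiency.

step 0: r1 <- r3                     {0,1,2,3,4,5,6,7,8,9,10,11,12,13,14,15,16,17,18,19,20,21,22,23,24,25,26,27,28,29,30,31}
step 1: r0 <- r0                     {0,1,2,3,4,5,6,7,8,9,10,11,12,13,14,15,16,17,18,19,20,21,22,23,24,25,26,27,28,29,30,31}
step 2: eval ((tid % -3) < (r1 + tid)) {0,1,2,3,4,5,6,7,8,9,10,11,12,13,14,15,16,17,18,19,20,21,22,23,24,25,26,27,28,29,30,31}
step 3: r0 <- (1 % -3)               {1,2,3,4,5,6,7,8,9,10,11,12,13,14,15,16,17,18,19,20,21,22,23,24,25,26,27,28,29,30,31}
step 4: r0 <- (r1 * tid)             {1,2,3,4,5,6,7,8,9,10,11,12,13,14,15,16,17,18,19,20,21,22,23,24,25,26,27,28,29,30,31}
step 5: r3 <- ((tid * tid) % 3)      {1,2,3,4,5,6,7,8,9,10,11,12,13,14,15,16,17,18,19,20,21,22,23,24,25,26,27,28,29,30,31}
step 6: r3 <- ((r1 + r0) % 5)        {0}
step 7: r3 <- (9 % -2)               {0}
step 8: r0 <- ((11 * -1) % 2)        {0,1,2,3,4,5,6,7,8,9,10,11,12,13,14,15,16,17,18,19,20,21,22,23,24,25,26,27,28,29,30,31}
step 9: r3 <- tid                    {0,1,2,3,4,5,6,7,8,9,10,11,12,13,14,15,16,17,18,19,20,21,22,23,24,25,26,27,28,29,30,31}
step 10: r1 <- (4 // 4)               {0,1,2,3,4,5,6,7,8,9,10,11,12,13,14,15,16,17,18,19,20,21,22,23,24,25,26,27,28,29,30,31}
step 11: r3 <- -4                     {0,1,2,3,4,5,6,7,8,9,10,11,12,13,14,15,16,17,18,19,20,21,22,23,24,25,26,27,28,29,30,31}
step 12: r1 <- ((-5 * r0) - max(-5, 2)) {0,1,2,3,4,5,6,7,8,9,10,11,12,13,14,15,16,17,18,19,20,21,22,23,24,25,26,27,28,29,30,31}

Answer: 13 steps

r3: -4,-4,-4,-4,-4,-4,-4,-4,-4,-4,-4,-4,-4,-4,-4,-4,-4,-4,-4,-4,-4,-4,-4,-4,-4,-4,-4,-4,-4,-4,-4,-4
r1: -7,-7,-7,-7,-7,-7,-7,-7,-7,-7,-7,-7,-7,-7,-7,-7,-7,-7,-7,-7,-7,-7,-7,-7,-7,-7,-7,-7,-7,-7,-7,-7
r0: 1,1,1,1,1,1,1,1,1,1,1,1,1,1,1,1,1,1,1,1,1,1,1,1,1,1,1,1,1,1,1,1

steps = 13; useful = 351; efficiency = 351/416 = 27/32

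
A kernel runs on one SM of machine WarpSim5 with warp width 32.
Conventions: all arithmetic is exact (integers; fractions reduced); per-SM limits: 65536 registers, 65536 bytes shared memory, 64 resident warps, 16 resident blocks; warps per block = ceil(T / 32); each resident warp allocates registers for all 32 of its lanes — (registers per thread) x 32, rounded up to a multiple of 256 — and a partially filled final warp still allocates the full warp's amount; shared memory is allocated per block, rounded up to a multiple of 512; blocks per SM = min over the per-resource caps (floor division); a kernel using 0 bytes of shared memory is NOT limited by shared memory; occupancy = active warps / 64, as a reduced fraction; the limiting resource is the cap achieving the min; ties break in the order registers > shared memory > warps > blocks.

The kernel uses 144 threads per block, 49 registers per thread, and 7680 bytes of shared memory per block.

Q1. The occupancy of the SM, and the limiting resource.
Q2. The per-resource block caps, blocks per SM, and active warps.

Answer: occupancy 35/64, limited by registers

registers: 7 blocks
shared memory: 8 blocks
warps: 12 blocks
blocks: 16 blocks

Answer: 7 blocks, 35 active warps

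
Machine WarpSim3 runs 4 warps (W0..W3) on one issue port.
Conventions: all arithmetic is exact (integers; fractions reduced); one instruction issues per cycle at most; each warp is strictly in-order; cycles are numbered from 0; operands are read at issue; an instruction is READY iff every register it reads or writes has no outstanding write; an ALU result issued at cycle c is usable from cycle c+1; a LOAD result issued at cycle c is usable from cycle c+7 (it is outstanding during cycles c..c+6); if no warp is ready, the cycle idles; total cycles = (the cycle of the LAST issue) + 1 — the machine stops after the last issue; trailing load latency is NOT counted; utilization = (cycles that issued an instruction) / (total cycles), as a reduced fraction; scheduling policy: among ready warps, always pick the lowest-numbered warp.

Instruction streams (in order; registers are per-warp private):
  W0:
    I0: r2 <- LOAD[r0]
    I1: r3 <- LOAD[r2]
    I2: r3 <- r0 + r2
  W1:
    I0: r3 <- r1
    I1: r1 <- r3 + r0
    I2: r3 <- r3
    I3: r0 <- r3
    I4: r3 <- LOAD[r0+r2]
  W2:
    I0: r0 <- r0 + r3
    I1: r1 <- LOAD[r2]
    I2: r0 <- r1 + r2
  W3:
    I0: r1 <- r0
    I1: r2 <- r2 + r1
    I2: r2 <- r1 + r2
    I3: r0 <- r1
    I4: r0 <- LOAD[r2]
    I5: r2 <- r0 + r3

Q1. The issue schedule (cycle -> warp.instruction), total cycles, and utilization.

cycle 0: W0.I0
cycle 1: W1.I0
cycle 2: W1.I1
cycle 3: W1.I2
cycle 4: W1.I3
cycle 5: W1.I4
cycle 6: W2.I0
cycle 7: W0.I1
cycle 8: W2.I1
cycle 9: W3.I0
cycle 10: W3.I1
cycle 11: W3.I2
cycle 12: W3.I3
cycle 13: W3.I4
cycle 14: W0.I2
cycle 15: W2.I2
cycle 16: idle
cycle 17: idle
cycle 18: idle
cycle 19: idle
cycle 20: W3.I5

Answer: 21 cycles, utilization 17/21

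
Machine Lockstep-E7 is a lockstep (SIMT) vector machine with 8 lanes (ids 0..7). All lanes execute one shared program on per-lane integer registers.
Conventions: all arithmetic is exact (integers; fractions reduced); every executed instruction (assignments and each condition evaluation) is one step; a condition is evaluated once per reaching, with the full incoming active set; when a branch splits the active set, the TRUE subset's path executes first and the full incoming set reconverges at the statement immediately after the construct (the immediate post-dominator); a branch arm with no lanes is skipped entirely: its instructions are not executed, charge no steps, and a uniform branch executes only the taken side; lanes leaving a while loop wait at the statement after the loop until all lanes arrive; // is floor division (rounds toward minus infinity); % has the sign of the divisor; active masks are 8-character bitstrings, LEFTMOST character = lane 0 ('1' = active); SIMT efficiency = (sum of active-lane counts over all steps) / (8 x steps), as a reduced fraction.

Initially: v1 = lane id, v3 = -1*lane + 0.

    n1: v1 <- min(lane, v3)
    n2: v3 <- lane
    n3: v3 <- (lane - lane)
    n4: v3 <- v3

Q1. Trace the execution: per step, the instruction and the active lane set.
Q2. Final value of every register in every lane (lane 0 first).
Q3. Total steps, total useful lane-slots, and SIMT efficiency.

step 0: v1 <- min(lane, v3)          11111111
step 1: v3 <- lane                   11111111
step 2: v3 <- (lane - lane)          11111111
step 3: v3 <- v3                     11111111

Answer: 4 steps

v1: 0,-1,-2,-3,-4,-5,-6,-7
v3: 0,0,0,0,0,0,0,0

steps = 4; useful = 32; efficiency = 32/32 = 1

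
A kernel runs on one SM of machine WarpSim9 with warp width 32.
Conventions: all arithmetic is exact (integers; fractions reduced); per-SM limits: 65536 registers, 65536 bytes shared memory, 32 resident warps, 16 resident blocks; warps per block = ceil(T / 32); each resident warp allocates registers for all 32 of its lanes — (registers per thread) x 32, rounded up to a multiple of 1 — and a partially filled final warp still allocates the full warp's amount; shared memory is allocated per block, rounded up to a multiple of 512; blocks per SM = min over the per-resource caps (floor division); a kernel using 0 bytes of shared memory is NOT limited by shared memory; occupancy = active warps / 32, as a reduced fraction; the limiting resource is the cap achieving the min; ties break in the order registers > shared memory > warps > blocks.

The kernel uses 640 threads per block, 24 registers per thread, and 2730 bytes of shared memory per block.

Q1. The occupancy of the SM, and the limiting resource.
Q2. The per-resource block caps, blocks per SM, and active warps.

Answer: occupancy 5/8, limited by warps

registers: 4 blocks
shared memory: 21 blocks
warps: 1 block
blocks: 16 blocks

Answer: 1 block, 20 active warps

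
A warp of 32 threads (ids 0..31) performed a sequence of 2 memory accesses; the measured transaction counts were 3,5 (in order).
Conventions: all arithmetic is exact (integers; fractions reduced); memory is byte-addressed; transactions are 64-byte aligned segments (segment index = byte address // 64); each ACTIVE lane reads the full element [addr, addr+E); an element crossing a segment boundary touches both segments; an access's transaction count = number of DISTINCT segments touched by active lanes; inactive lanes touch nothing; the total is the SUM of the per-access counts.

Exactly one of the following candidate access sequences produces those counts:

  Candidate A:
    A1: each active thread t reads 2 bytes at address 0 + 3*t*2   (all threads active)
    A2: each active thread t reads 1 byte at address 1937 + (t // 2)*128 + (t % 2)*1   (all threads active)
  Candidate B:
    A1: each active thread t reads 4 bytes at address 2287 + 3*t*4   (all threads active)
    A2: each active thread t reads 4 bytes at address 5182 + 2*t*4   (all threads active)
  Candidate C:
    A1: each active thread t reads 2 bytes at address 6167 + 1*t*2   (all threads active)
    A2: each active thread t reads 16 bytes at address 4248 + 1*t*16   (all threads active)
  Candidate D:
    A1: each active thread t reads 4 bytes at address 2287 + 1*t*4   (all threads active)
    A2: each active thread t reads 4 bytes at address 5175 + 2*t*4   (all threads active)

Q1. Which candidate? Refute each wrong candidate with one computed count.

A: A2 gives 16 transactions, not 5
B: A1 gives 7 transactions, not 3
C: A1 gives 2 transactions, not 3
D: all counts match (3,5)

Answer: D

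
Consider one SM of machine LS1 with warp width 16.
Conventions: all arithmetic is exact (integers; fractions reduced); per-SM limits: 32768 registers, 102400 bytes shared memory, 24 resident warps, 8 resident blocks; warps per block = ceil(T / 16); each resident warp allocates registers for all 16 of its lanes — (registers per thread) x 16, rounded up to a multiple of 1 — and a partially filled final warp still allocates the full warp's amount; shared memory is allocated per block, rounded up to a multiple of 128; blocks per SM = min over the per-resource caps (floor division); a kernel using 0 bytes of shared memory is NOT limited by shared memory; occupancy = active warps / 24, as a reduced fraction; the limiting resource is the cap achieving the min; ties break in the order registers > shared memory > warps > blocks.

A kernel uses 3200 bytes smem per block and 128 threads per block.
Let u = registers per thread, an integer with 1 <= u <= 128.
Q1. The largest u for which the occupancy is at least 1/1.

Answer: u = 85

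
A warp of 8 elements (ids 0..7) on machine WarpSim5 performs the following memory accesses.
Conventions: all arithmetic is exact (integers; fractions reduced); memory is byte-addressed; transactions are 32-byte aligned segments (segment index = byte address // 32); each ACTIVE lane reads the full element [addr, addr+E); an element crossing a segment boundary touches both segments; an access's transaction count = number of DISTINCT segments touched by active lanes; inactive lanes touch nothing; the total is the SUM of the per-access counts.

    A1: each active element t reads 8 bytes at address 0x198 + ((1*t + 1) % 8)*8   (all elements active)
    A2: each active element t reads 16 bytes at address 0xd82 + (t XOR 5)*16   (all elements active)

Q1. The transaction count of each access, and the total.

A1: 3 transactions
A2: 5 transactions

Answer: 3,5; total 8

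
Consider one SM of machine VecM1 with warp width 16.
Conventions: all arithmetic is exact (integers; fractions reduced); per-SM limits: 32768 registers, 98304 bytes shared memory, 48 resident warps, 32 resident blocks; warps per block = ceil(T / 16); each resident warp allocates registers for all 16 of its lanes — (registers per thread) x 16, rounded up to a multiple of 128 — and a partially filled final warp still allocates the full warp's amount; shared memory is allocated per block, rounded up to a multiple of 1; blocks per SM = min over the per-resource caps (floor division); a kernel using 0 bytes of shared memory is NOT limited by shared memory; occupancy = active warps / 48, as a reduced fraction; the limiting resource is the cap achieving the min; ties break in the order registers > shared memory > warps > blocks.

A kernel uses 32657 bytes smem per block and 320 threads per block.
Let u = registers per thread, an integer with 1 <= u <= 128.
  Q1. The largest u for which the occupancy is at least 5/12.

Answer: u = 96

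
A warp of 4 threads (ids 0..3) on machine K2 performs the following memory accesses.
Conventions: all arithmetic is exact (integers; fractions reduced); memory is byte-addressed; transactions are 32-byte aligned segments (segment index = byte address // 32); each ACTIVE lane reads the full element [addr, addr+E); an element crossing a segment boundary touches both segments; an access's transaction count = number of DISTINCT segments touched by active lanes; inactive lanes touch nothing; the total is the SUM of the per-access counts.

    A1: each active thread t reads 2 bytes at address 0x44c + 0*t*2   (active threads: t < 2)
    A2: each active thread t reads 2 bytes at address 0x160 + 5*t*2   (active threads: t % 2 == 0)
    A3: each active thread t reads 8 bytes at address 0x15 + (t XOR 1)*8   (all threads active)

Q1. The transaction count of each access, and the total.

A1: 1 transaction
A2: 1 transaction
A3: 2 transactions

Answer: 1,1,2; total 4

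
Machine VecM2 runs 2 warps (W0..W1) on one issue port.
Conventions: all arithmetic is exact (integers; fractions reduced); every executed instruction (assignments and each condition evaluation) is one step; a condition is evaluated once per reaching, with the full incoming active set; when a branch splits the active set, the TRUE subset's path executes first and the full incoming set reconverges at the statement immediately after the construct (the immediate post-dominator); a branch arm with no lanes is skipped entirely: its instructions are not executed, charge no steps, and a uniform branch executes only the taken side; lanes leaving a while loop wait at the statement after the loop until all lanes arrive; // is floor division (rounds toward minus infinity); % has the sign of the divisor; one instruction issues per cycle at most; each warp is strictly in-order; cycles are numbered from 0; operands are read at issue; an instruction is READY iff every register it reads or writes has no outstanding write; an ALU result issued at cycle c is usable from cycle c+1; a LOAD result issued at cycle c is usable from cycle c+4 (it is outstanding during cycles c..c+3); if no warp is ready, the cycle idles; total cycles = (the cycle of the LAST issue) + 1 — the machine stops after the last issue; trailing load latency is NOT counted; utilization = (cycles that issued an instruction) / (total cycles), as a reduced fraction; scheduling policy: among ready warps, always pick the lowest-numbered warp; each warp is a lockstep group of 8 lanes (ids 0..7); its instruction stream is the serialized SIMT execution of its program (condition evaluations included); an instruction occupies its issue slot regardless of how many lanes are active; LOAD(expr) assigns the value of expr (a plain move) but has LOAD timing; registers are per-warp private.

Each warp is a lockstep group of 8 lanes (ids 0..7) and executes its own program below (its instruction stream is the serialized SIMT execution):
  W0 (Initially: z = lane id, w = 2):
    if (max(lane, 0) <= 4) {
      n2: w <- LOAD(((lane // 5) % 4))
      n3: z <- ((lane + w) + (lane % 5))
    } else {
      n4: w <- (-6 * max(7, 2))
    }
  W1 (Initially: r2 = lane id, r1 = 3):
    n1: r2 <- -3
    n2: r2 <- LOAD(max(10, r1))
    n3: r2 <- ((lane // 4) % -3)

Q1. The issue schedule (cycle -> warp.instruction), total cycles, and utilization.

cycle 0: W0.I0
cycle 1: W0.I1
cycle 2: W1.I0
cycle 3: W1.I1
cycle 4: idle
cycle 5: W0.I2
cycle 6: W0.I3
cycle 7: W1.I2

Answer: 8 cycles, utilization 7/8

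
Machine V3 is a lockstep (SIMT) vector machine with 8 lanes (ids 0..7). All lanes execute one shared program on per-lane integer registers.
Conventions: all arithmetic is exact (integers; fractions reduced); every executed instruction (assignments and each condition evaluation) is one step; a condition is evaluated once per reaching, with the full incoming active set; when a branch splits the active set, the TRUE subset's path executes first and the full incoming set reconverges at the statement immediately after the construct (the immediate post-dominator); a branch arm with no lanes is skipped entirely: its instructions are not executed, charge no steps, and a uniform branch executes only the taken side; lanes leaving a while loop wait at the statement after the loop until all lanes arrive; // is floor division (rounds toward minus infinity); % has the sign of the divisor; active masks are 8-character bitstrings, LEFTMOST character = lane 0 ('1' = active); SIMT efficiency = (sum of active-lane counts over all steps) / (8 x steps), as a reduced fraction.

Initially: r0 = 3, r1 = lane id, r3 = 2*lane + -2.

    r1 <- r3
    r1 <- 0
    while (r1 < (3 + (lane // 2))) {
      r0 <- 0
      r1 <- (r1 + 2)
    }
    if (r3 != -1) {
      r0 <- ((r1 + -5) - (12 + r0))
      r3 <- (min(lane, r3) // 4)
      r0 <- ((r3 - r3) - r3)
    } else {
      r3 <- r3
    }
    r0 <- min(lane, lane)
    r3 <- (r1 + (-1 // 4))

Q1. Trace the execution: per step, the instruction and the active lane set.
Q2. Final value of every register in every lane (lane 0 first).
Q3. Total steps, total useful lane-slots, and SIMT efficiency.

step 0: r1 <- r3                     11111111
step 1: r1 <- 0                      11111111
step 2: eval (r1 < (3 + (lane // 2))) 11111111
step 3: r0 <- 0                      11111111
step 4: r1 <- (r1 + 2)               11111111
step 5: eval (r1 < (3 + (lane // 2))) 11111111
step 6: r0 <- 0                      11111111
step 7: r1 <- (r1 + 2)               11111111
step 8: eval (r1 < (3 + (lane // 2))) 11111111
step 9: r0 <- 0                      00001111
step 10: r1 <- (r1 + 2)               00001111
step 11: eval (r1 < (3 + (lane // 2))) 00001111
step 12: eval (r3 != -1)              11111111
step 13: r0 <- ((r1 + -5) - (12 + r0)) 11111111
step 14: r3 <- (min(lane, r3) // 4)   11111111
step 15: r0 <- ((r3 - r3) - r3)       11111111
step 16: r0 <- min(lane, lane)        11111111
step 17: r3 <- (r1 + (-1 // 4))       11111111

Answer: 18 steps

r0: 0,1,2,3,4,5,6,7
r1: 4,4,4,4,6,6,6,6
r3: 3,3,3,3,5,5,5,5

steps = 18; useful = 132; efficiency = 132/144 = 11/12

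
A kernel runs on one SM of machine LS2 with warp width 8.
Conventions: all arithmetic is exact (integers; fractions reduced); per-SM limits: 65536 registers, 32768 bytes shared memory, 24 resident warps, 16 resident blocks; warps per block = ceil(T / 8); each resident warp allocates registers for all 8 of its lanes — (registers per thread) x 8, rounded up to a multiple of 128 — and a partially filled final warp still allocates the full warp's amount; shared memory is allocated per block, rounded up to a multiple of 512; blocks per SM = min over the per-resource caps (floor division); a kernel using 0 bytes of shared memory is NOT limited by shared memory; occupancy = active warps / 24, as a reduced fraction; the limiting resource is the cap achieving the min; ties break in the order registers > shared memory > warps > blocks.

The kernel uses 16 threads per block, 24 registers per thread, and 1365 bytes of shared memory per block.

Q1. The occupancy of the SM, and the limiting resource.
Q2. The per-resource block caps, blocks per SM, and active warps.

Answer: occupancy 1, limited by warps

registers: 128 blocks
shared memory: 21 blocks
warps: 12 blocks
blocks: 16 blocks

Answer: 12 blocks, 24 active warps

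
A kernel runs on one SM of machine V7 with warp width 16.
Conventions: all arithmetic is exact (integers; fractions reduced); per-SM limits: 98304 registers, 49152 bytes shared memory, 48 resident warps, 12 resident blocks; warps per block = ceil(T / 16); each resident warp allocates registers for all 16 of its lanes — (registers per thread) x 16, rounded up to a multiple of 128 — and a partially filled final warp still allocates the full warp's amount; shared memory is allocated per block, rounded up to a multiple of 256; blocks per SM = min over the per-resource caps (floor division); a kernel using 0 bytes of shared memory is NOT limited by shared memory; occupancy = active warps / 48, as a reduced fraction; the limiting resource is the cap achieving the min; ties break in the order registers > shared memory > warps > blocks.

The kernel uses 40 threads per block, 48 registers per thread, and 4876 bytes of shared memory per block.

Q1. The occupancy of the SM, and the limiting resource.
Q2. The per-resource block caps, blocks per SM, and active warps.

Answer: occupancy 9/16, limited by shared memory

registers: 42 blocks
shared memory: 9 blocks
warps: 16 blocks
blocks: 12 blocks

Answer: 9 blocks, 27 active warps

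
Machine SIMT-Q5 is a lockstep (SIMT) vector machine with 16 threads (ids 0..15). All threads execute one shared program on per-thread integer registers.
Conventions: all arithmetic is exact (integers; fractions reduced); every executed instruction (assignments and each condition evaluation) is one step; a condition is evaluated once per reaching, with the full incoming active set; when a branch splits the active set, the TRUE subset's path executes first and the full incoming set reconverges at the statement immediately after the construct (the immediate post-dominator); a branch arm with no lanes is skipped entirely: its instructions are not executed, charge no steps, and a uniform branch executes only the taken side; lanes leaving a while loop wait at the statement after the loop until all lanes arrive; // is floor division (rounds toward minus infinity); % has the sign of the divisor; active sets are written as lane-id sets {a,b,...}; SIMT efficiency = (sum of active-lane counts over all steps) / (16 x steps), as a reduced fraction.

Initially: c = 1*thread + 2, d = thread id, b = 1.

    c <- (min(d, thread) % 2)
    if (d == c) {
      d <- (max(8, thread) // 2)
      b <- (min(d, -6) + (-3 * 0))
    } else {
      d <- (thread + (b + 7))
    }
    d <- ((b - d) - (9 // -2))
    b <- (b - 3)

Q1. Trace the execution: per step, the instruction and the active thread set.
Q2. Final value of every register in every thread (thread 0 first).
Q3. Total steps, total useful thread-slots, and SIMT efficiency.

step 0: c <- (min(d, thread) % 2)    {0,1,2,3,4,5,6,7,8,9,10,11,12,13,14,15}
step 1: eval (d == c)                {0,1,2,3,4,5,6,7,8,9,10,11,12,13,14,15}
step 2: d <- (max(8, thread) // 2)   {0,1}
step 3: b <- (min(d, -6) + (-3 * 0)) {0,1}
step 4: d <- (thread + (b + 7))      {2,3,4,5,6,7,8,9,10,11,12,13,14,15}
step 5: d <- ((b - d) - (9 // -2))   {0,1,2,3,4,5,6,7,8,9,10,11,12,13,14,15}
step 6: b <- (b - 3)                 {0,1,2,3,4,5,6,7,8,9,10,11,12,13,14,15}

Answer: 7 steps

c: 0,1,0,1,0,1,0,1,0,1,0,1,0,1,0,1
d: -5,-5,-4,-5,-6,-7,-8,-9,-10,-11,-12,-13,-14,-15,-16,-17
b: -9,-9,-2,-2,-2,-2,-2,-2,-2,-2,-2,-2,-2,-2,-2,-2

steps = 7; useful = 82; efficiency = 82/112 = 41/56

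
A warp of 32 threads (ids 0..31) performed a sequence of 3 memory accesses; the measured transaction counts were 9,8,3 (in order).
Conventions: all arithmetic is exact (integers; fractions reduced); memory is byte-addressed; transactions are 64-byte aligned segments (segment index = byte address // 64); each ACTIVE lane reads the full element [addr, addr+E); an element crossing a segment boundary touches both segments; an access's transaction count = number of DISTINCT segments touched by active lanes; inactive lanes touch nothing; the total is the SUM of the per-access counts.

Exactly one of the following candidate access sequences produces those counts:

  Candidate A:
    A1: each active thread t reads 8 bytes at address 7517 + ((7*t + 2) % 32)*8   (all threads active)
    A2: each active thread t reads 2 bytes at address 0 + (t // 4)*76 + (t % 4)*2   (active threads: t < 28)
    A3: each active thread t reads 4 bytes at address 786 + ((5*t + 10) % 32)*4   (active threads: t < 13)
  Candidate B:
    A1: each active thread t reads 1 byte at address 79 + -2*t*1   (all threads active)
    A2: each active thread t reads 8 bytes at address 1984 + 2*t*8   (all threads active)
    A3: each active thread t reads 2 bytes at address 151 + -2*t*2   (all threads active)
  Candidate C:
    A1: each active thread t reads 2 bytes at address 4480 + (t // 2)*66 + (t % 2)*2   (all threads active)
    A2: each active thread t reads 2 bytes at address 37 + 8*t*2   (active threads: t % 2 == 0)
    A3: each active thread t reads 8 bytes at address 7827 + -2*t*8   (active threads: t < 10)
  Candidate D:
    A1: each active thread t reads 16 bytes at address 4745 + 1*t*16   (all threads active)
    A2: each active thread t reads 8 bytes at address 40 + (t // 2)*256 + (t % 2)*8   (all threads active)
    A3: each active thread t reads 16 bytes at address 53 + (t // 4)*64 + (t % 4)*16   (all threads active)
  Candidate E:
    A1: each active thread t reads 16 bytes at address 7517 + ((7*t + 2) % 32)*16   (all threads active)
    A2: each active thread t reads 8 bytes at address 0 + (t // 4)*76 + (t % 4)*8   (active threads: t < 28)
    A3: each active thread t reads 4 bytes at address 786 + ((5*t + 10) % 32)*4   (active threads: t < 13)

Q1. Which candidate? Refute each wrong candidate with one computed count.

A: A1 gives 5 transactions, not 9
B: A1 gives 2 transactions, not 9
C: A1 gives 16 transactions, not 9
D: A2 gives 16 transactions, not 8
E: all counts match (9,8,3)

Answer: E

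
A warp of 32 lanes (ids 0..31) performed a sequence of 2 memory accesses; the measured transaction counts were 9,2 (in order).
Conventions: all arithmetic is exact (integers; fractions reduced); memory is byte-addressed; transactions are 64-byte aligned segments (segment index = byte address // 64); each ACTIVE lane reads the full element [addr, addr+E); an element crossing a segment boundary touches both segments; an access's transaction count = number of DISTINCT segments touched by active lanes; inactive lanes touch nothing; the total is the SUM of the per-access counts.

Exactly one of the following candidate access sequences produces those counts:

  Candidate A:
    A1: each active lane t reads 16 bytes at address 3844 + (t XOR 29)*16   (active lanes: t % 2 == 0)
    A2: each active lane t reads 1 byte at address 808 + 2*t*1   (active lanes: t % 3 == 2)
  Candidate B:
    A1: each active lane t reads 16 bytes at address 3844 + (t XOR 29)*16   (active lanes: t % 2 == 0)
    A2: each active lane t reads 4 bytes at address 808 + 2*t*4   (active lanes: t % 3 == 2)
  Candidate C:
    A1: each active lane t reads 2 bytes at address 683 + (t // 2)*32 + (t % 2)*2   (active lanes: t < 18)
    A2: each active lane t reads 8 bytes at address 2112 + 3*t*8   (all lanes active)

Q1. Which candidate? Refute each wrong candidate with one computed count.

B: A2 gives 5 transactions, not 2
C: A1 gives 5 transactions, not 9
A: all counts match (9,2)

Answer: A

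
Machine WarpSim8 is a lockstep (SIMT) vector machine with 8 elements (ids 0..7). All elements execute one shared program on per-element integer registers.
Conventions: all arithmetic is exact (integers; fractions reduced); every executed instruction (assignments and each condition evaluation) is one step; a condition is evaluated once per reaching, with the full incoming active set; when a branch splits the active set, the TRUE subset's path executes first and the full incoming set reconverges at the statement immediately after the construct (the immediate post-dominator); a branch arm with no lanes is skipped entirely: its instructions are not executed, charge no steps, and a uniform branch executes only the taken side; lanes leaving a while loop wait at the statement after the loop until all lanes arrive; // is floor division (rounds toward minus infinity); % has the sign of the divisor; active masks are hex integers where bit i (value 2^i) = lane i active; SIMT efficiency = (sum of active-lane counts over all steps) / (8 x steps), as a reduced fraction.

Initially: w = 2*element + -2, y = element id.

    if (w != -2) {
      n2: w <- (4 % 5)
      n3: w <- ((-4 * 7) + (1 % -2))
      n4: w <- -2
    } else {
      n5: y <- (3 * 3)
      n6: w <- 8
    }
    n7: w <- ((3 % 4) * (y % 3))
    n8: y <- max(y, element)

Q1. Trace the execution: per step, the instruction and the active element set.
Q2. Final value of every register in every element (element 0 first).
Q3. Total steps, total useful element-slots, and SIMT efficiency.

step 0: eval (w != -2)               0xff
step 1: w <- (4 % 5)                 0xfe
step 2: w <- ((-4 * 7) + (1 % -2))   0xfe
step 3: w <- -2                      0xfe
step 4: y <- (3 * 3)                 0x01
step 5: w <- 8                       0x01
step 6: w <- ((3 % 4) * (y % 3))     0xff
step 7: y <- max(y, element)         0xff

Answer: 8 steps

w: 0,3,6,0,3,6,0,3
y: 9,1,2,3,4,5,6,7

steps = 8; useful = 47; efficiency = 47/64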